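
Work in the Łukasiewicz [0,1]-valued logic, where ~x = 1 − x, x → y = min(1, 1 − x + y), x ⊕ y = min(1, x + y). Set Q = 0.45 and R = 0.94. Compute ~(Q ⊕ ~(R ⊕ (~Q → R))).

~Q = 1 − 0.45 = 0.55
~Q → R = min(1, 1 − 0.55 + 0.94) = min(1, 1.39) = 1.00
R ⊕ (~Q → R) = min(1, 0.94 + 1.00) = min(1, 1.94) = 1.00
~(R ⊕ (~Q → R)) = 1 − 1.00 = 0.00
Q ⊕ ~(R ⊕ (~Q → R)) = min(1, 0.45 + 0.00) = min(1, 0.45) = 0.45
~(Q ⊕ ~(R ⊕ (~Q → R))) = 1 − 0.45 = 0.55

0.55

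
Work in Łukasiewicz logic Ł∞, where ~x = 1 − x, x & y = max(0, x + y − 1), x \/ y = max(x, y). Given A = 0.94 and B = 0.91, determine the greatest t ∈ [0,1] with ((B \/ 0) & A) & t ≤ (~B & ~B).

B \/ 0 = max(0.91, 0.00) = 0.91
(B \/ 0) & A = max(0, 0.91 + 0.94 − 1) = max(0, 0.85) = 0.85
So the left factor is (B \/ 0) & A = 0.85.
~B = 1 − 0.91 = 0.09
~B & ~B = max(0, 0.09 + 0.09 − 1) = max(0, -0.82) = 0.00
So the right-hand bound is ~B & ~B = 0.00.
The residuum of the Łukasiewicz t-norm gives the supremum: min(1, 1 − 0.85 + 0.00).
1 − 0.85 + 0.00 = 0.15, so t = min(1, 0.15) = 0.15.
Check: 0.85 & 0.15 = max(0, 0.00) = 0.00 ≤ 0.00.

0.15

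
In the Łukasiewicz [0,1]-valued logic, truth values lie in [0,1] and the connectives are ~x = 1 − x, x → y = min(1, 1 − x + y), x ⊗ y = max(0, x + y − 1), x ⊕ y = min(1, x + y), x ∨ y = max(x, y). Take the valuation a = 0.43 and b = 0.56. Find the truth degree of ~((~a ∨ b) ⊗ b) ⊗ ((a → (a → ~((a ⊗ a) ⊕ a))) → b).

~a = 1 − 0.43 = 0.57
~a ∨ b = max(0.57, 0.56) = 0.57
(~a ∨ b) ⊗ b = max(0, 0.57 + 0.56 − 1) = max(0, 0.13) = 0.13
~((~a ∨ b) ⊗ b) = 1 − 0.13 = 0.87
a ⊗ a = max(0, 0.43 + 0.43 − 1) = max(0, -0.14) = 0.00
(a ⊗ a) ⊕ a = min(1, 0.00 + 0.43) = min(1, 0.43) = 0.43
~((a ⊗ a) ⊕ a) = 1 − 0.43 = 0.57
a → ~((a ⊗ a) ⊕ a) = min(1, 1 − 0.43 + 0.57) = min(1, 1.14) = 1.00
a → (a → ~((a ⊗ a) ⊕ a)) = min(1, 1 − 0.43 + 1.00) = min(1, 1.57) = 1.00
(a → (a → ~((a ⊗ a) ⊕ a))) → b = min(1, 1 − 1.00 + 0.56) = min(1, 0.56) = 0.56
~((~a ∨ b) ⊗ b) ⊗ ((a → (a → ~((a ⊗ a) ⊕ a))) → b) = max(0, 0.87 + 0.56 − 1) = max(0, 0.43) = 0.43

0.43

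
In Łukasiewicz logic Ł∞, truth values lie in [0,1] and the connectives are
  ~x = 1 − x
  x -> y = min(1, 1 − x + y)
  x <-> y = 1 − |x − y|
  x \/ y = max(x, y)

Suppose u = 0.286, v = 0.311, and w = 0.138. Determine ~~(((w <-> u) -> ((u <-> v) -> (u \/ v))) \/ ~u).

0.714

w <-> u = 1 − |0.138 − 0.286| = 1 − 0.148 = 0.852
u <-> v = 1 − |0.286 − 0.311| = 1 − 0.025 = 0.975
u \/ v = max(0.286, 0.311) = 0.311
(u <-> v) -> (u \/ v) = min(1, 1 − 0.975 + 0.311) = min(1, 0.336) = 0.336
(w <-> u) -> ((u <-> v) -> (u \/ v)) = min(1, 1 − 0.852 + 0.336) = min(1, 0.484) = 0.484
~u = 1 − 0.286 = 0.714
((w <-> u) -> ((u <-> v) -> (u \/ v))) \/ ~u = max(0.484, 0.714) = 0.714
~(((w <-> u) -> ((u <-> v) -> (u \/ v))) \/ ~u) = 1 − 0.714 = 0.286
~~(((w <-> u) -> ((u <-> v) -> (u \/ v))) \/ ~u) = 1 − 0.286 = 0.714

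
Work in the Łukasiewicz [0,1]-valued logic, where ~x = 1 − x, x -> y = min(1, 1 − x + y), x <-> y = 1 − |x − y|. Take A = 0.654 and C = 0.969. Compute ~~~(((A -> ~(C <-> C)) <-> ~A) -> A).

0.346

C <-> C = 1 − |0.969 − 0.969| = 1 − 0.000 = 1.000
~(C <-> C) = 1 − 1.000 = 0.000
A -> ~(C <-> C) = min(1, 1 − 0.654 + 0.000) = min(1, 0.346) = 0.346
~A = 1 − 0.654 = 0.346
(A -> ~(C <-> C)) <-> ~A = 1 − |0.346 − 0.346| = 1 − 0.000 = 1.000
((A -> ~(C <-> C)) <-> ~A) -> A = min(1, 1 − 1.000 + 0.654) = min(1, 0.654) = 0.654
~(((A -> ~(C <-> C)) <-> ~A) -> A) = 1 − 0.654 = 0.346
~~(((A -> ~(C <-> C)) <-> ~A) -> A) = 1 − 0.346 = 0.654
~~~(((A -> ~(C <-> C)) <-> ~A) -> A) = 1 − 0.654 = 0.346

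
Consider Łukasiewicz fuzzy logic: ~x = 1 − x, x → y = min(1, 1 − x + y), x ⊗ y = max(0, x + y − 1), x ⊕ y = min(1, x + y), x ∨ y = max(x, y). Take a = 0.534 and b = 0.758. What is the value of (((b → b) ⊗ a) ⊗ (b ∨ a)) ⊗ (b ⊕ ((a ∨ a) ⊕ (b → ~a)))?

0.292

b → b = min(1, 1 − 0.758 + 0.758) = min(1, 1.000) = 1.000
(b → b) ⊗ a = max(0, 1.000 + 0.534 − 1) = max(0, 0.534) = 0.534
b ∨ a = max(0.758, 0.534) = 0.758
((b → b) ⊗ a) ⊗ (b ∨ a) = max(0, 0.534 + 0.758 − 1) = max(0, 0.292) = 0.292
a ∨ a = max(0.534, 0.534) = 0.534
~a = 1 − 0.534 = 0.466
b → ~a = min(1, 1 − 0.758 + 0.466) = min(1, 0.708) = 0.708
(a ∨ a) ⊕ (b → ~a) = min(1, 0.534 + 0.708) = min(1, 1.242) = 1.000
b ⊕ ((a ∨ a) ⊕ (b → ~a)) = min(1, 0.758 + 1.000) = min(1, 1.758) = 1.000
(((b → b) ⊗ a) ⊗ (b ∨ a)) ⊗ (b ⊕ ((a ∨ a) ⊕ (b → ~a))) = max(0, 0.292 + 1.000 − 1) = max(0, 0.292) = 0.292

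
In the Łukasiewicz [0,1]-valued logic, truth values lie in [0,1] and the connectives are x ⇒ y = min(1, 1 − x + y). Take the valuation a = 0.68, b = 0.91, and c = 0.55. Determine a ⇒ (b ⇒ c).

0.96

b ⇒ c = min(1, 1 − 0.91 + 0.55) = min(1, 0.64) = 0.64
a ⇒ (b ⇒ c) = min(1, 1 − 0.68 + 0.64) = min(1, 0.96) = 0.96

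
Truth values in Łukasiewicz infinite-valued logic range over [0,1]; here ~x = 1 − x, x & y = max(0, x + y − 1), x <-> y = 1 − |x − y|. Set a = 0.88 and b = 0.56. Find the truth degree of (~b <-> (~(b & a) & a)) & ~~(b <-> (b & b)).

~b = 1 − 0.56 = 0.44
b & a = max(0, 0.56 + 0.88 − 1) = max(0, 0.44) = 0.44
~(b & a) = 1 − 0.44 = 0.56
~(b & a) & a = max(0, 0.56 + 0.88 − 1) = max(0, 0.44) = 0.44
~b <-> (~(b & a) & a) = 1 − |0.44 − 0.44| = 1 − 0.00 = 1.00
b & b = max(0, 0.56 + 0.56 − 1) = max(0, 0.12) = 0.12
b <-> (b & b) = 1 − |0.56 − 0.12| = 1 − 0.44 = 0.56
~(b <-> (b & b)) = 1 − 0.56 = 0.44
~~(b <-> (b & b)) = 1 − 0.44 = 0.56
(~b <-> (~(b & a) & a)) & ~~(b <-> (b & b)) = max(0, 1.00 + 0.56 − 1) = max(0, 0.56) = 0.56

0.56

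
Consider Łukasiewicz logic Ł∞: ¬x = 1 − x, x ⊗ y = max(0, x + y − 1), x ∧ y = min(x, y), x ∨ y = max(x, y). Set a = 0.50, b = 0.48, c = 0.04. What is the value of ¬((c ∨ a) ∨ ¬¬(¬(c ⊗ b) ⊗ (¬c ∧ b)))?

0.50

c ∨ a = max(0.04, 0.50) = 0.50
c ⊗ b = max(0, 0.04 + 0.48 − 1) = max(0, -0.48) = 0.00
¬(c ⊗ b) = 1 − 0.00 = 1.00
¬c = 1 − 0.04 = 0.96
¬c ∧ b = min(0.96, 0.48) = 0.48
¬(c ⊗ b) ⊗ (¬c ∧ b) = max(0, 1.00 + 0.48 − 1) = max(0, 0.48) = 0.48
¬(¬(c ⊗ b) ⊗ (¬c ∧ b)) = 1 − 0.48 = 0.52
¬¬(¬(c ⊗ b) ⊗ (¬c ∧ b)) = 1 − 0.52 = 0.48
(c ∨ a) ∨ ¬¬(¬(c ⊗ b) ⊗ (¬c ∧ b)) = max(0.50, 0.48) = 0.50
¬((c ∨ a) ∨ ¬¬(¬(c ⊗ b) ⊗ (¬c ∧ b))) = 1 − 0.50 = 0.50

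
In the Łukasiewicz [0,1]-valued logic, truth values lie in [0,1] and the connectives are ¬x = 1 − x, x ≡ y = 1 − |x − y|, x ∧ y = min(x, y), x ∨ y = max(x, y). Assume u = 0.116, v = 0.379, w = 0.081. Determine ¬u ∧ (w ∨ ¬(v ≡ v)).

0.081

¬u = 1 − 0.116 = 0.884
v ≡ v = 1 − |0.379 − 0.379| = 1 − 0.000 = 1.000
¬(v ≡ v) = 1 − 1.000 = 0.000
w ∨ ¬(v ≡ v) = max(0.081, 0.000) = 0.081
¬u ∧ (w ∨ ¬(v ≡ v)) = min(0.884, 0.081) = 0.081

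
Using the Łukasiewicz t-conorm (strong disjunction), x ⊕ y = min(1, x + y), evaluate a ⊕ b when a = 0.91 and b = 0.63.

a ⊕ b = min(1, 0.91 + 0.63) = min(1, 1.54) = 1.00
For comparison, the Gödel t-conorm max(x, y) would give 0.91.

1.00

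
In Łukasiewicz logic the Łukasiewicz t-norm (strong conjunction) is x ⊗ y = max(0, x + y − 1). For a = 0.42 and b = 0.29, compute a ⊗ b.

a ⊗ b = max(0, 0.42 + 0.29 − 1) = max(0, -0.29) = 0.00
For comparison, the Gödel (minimum) t-norm min(x, y) would give 0.29.

0.00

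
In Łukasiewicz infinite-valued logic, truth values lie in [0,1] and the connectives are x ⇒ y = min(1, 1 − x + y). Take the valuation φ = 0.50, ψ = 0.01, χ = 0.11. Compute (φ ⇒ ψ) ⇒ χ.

φ ⇒ ψ = min(1, 1 − 0.50 + 0.01) = min(1, 0.51) = 0.51
(φ ⇒ ψ) ⇒ χ = min(1, 1 − 0.51 + 0.11) = min(1, 0.60) = 0.60

0.60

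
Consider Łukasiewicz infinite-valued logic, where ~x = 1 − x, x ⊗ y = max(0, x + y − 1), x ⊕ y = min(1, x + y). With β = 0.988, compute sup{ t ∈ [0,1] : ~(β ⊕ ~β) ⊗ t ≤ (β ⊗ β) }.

~β = 1 − 0.988 = 0.012
β ⊕ ~β = min(1, 0.988 + 0.012) = min(1, 1.000) = 1.000
~(β ⊕ ~β) = 1 − 1.000 = 0.000
So the left factor is ~(β ⊕ ~β) = 0.000.
β ⊗ β = max(0, 0.988 + 0.988 − 1) = max(0, 0.976) = 0.976
So the right-hand bound is β ⊗ β = 0.976.
The residuum of the Łukasiewicz t-norm gives the supremum: min(1, 1 − 0.000 + 0.976).
1 − 0.000 + 0.976 = 1.976, so t = min(1, 1.976) = 1.000.
Check: 0.000 ⊗ 1.000 = max(0, 0.000) = 0.000 ≤ 0.976.

1.000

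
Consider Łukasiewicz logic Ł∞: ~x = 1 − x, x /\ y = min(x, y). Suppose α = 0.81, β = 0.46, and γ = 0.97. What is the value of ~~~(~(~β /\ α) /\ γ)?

~β = 1 − 0.46 = 0.54
~β /\ α = min(0.54, 0.81) = 0.54
~(~β /\ α) = 1 − 0.54 = 0.46
~(~β /\ α) /\ γ = min(0.46, 0.97) = 0.46
~(~(~β /\ α) /\ γ) = 1 − 0.46 = 0.54
~~(~(~β /\ α) /\ γ) = 1 − 0.54 = 0.46
~~~(~(~β /\ α) /\ γ) = 1 − 0.46 = 0.54

0.54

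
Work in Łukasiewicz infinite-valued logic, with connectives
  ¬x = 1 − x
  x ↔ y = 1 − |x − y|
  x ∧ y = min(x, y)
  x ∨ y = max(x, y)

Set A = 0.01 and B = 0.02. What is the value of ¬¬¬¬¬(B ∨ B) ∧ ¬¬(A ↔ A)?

B ∨ B = max(0.02, 0.02) = 0.02
¬(B ∨ B) = 1 − 0.02 = 0.98
¬¬(B ∨ B) = 1 − 0.98 = 0.02
¬¬¬(B ∨ B) = 1 − 0.02 = 0.98
¬¬¬¬(B ∨ B) = 1 − 0.98 = 0.02
¬¬¬¬¬(B ∨ B) = 1 − 0.02 = 0.98
A ↔ A = 1 − |0.01 − 0.01| = 1 − 0.00 = 1.00
¬(A ↔ A) = 1 − 1.00 = 0.00
¬¬(A ↔ A) = 1 − 0.00 = 1.00
¬¬¬¬¬(B ∨ B) ∧ ¬¬(A ↔ A) = min(0.98, 1.00) = 0.98

0.98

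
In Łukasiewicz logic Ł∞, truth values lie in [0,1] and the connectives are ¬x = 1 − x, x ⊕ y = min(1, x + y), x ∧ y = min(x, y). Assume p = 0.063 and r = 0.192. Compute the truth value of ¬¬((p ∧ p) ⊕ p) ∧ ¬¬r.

0.126

p ∧ p = min(0.063, 0.063) = 0.063
(p ∧ p) ⊕ p = min(1, 0.063 + 0.063) = min(1, 0.126) = 0.126
¬((p ∧ p) ⊕ p) = 1 − 0.126 = 0.874
¬¬((p ∧ p) ⊕ p) = 1 − 0.874 = 0.126
¬r = 1 − 0.192 = 0.808
¬¬r = 1 − 0.808 = 0.192
¬¬((p ∧ p) ⊕ p) ∧ ¬¬r = min(0.126, 0.192) = 0.126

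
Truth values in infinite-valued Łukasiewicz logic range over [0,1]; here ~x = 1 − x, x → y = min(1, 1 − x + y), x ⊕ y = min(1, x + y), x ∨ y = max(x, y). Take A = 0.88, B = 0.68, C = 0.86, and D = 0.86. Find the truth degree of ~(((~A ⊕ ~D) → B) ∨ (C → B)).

0.00

~A = 1 − 0.88 = 0.12
~D = 1 − 0.86 = 0.14
~A ⊕ ~D = min(1, 0.12 + 0.14) = min(1, 0.26) = 0.26
(~A ⊕ ~D) → B = min(1, 1 − 0.26 + 0.68) = min(1, 1.42) = 1.00
C → B = min(1, 1 − 0.86 + 0.68) = min(1, 0.82) = 0.82
((~A ⊕ ~D) → B) ∨ (C → B) = max(1.00, 0.82) = 1.00
~(((~A ⊕ ~D) → B) ∨ (C → B)) = 1 − 1.00 = 0.00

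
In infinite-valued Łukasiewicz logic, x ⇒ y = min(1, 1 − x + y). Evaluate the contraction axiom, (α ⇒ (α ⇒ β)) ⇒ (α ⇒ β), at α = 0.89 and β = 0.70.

α ⇒ β = min(1, 1 − 0.89 + 0.70) = min(1, 0.81) = 0.81
α ⇒ (α ⇒ β) = min(1, 1 − 0.89 + 0.81) = min(1, 0.92) = 0.92
(α ⇒ (α ⇒ β)) ⇒ (α ⇒ β) = min(1, 1 − 0.92 + 0.81) = min(1, 0.89) = 0.89
(The value 0.89 < 1 shows this instance is not satisfied; fails in Ł∞ (the t-norm is not idempotent).)

0.89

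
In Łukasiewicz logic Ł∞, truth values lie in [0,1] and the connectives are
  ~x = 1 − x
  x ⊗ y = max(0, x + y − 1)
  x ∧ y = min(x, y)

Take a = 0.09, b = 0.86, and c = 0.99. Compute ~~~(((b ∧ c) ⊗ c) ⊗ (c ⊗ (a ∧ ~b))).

1.00

b ∧ c = min(0.86, 0.99) = 0.86
(b ∧ c) ⊗ c = max(0, 0.86 + 0.99 − 1) = max(0, 0.85) = 0.85
~b = 1 − 0.86 = 0.14
a ∧ ~b = min(0.09, 0.14) = 0.09
c ⊗ (a ∧ ~b) = max(0, 0.99 + 0.09 − 1) = max(0, 0.08) = 0.08
((b ∧ c) ⊗ c) ⊗ (c ⊗ (a ∧ ~b)) = max(0, 0.85 + 0.08 − 1) = max(0, -0.07) = 0.00
~(((b ∧ c) ⊗ c) ⊗ (c ⊗ (a ∧ ~b))) = 1 − 0.00 = 1.00
~~(((b ∧ c) ⊗ c) ⊗ (c ⊗ (a ∧ ~b))) = 1 − 1.00 = 0.00
~~~(((b ∧ c) ⊗ c) ⊗ (c ⊗ (a ∧ ~b))) = 1 − 0.00 = 1.00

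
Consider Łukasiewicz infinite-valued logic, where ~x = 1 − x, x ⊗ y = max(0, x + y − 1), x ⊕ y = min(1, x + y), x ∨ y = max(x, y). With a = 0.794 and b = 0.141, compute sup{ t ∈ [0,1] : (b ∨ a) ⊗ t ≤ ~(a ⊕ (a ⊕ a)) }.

b ∨ a = max(0.141, 0.794) = 0.794
So the left factor is b ∨ a = 0.794.
a ⊕ a = min(1, 0.794 + 0.794) = min(1, 1.588) = 1.000
a ⊕ (a ⊕ a) = min(1, 0.794 + 1.000) = min(1, 1.794) = 1.000
~(a ⊕ (a ⊕ a)) = 1 − 1.000 = 0.000
So the right-hand bound is ~(a ⊕ (a ⊕ a)) = 0.000.
The residuum of the Łukasiewicz t-norm gives the supremum: min(1, 1 − 0.794 + 0.000).
1 − 0.794 + 0.000 = 0.206, so t = min(1, 0.206) = 0.206.
Check: 0.794 ⊗ 0.206 = max(0, 0.000) = 0.000 ≤ 0.000.

0.206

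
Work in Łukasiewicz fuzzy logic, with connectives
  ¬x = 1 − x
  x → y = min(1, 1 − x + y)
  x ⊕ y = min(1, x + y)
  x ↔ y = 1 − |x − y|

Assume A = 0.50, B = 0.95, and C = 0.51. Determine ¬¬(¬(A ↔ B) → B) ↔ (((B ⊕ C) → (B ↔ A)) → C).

0.96

A ↔ B = 1 − |0.50 − 0.95| = 1 − 0.45 = 0.55
¬(A ↔ B) = 1 − 0.55 = 0.45
¬(A ↔ B) → B = min(1, 1 − 0.45 + 0.95) = min(1, 1.50) = 1.00
¬(¬(A ↔ B) → B) = 1 − 1.00 = 0.00
¬¬(¬(A ↔ B) → B) = 1 − 0.00 = 1.00
B ⊕ C = min(1, 0.95 + 0.51) = min(1, 1.46) = 1.00
B ↔ A = 1 − |0.95 − 0.50| = 1 − 0.45 = 0.55
(B ⊕ C) → (B ↔ A) = min(1, 1 − 1.00 + 0.55) = min(1, 0.55) = 0.55
((B ⊕ C) → (B ↔ A)) → C = min(1, 1 − 0.55 + 0.51) = min(1, 0.96) = 0.96
¬¬(¬(A ↔ B) → B) ↔ (((B ⊕ C) → (B ↔ A)) → C) = 1 − |1.00 − 0.96| = 1 − 0.04 = 0.96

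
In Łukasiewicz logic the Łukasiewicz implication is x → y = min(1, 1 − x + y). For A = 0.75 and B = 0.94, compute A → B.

A → B = min(1, 1 − 0.75 + 0.94) = min(1, 1.19) = 1.00
For comparison, the Gödel implication (1 if x ≤ y else y) would give 1.00.

1.00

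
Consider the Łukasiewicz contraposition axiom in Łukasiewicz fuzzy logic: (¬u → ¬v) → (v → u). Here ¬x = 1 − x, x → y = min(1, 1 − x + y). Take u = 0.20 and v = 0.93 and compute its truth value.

1.00

¬u = 1 − 0.20 = 0.80
¬v = 1 − 0.93 = 0.07
¬u → ¬v = min(1, 1 − 0.80 + 0.07) = min(1, 0.27) = 0.27
v → u = min(1, 1 − 0.93 + 0.20) = min(1, 0.27) = 0.27
(¬u → ¬v) → (v → u) = min(1, 1 − 0.27 + 0.27) = min(1, 1.00) = 1.00
(As expected: an axiom of Ł∞, always 1.)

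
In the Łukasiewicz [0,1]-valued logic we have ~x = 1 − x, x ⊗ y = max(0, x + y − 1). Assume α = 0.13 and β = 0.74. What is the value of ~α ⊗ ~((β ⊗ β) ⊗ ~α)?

~α = 1 − 0.13 = 0.87
β ⊗ β = max(0, 0.74 + 0.74 − 1) = max(0, 0.48) = 0.48
(β ⊗ β) ⊗ ~α = max(0, 0.48 + 0.87 − 1) = max(0, 0.35) = 0.35
~((β ⊗ β) ⊗ ~α) = 1 − 0.35 = 0.65
~α ⊗ ~((β ⊗ β) ⊗ ~α) = max(0, 0.87 + 0.65 − 1) = max(0, 0.52) = 0.52

0.52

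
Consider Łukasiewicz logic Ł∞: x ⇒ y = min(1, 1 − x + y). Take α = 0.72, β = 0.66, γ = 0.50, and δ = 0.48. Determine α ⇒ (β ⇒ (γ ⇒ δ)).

γ ⇒ δ = min(1, 1 − 0.50 + 0.48) = min(1, 0.98) = 0.98
β ⇒ (γ ⇒ δ) = min(1, 1 − 0.66 + 0.98) = min(1, 1.32) = 1.00
α ⇒ (β ⇒ (γ ⇒ δ)) = min(1, 1 − 0.72 + 1.00) = min(1, 1.28) = 1.00

1.00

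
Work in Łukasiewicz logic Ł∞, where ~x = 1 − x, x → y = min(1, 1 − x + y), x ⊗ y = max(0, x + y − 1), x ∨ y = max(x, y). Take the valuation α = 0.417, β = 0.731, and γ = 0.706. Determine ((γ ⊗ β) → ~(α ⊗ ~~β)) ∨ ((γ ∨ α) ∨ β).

γ ⊗ β = max(0, 0.706 + 0.731 − 1) = max(0, 0.437) = 0.437
~β = 1 − 0.731 = 0.269
~~β = 1 − 0.269 = 0.731
α ⊗ ~~β = max(0, 0.417 + 0.731 − 1) = max(0, 0.148) = 0.148
~(α ⊗ ~~β) = 1 − 0.148 = 0.852
(γ ⊗ β) → ~(α ⊗ ~~β) = min(1, 1 − 0.437 + 0.852) = min(1, 1.415) = 1.000
γ ∨ α = max(0.706, 0.417) = 0.706
(γ ∨ α) ∨ β = max(0.706, 0.731) = 0.731
((γ ⊗ β) → ~(α ⊗ ~~β)) ∨ ((γ ∨ α) ∨ β) = max(1.000, 0.731) = 1.000

1.000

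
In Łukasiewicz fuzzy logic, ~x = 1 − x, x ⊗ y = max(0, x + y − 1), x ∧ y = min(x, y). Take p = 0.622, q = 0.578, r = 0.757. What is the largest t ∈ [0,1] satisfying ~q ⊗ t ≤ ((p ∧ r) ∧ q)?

1.000

~q = 1 − 0.578 = 0.422
So the left factor is ~q = 0.422.
p ∧ r = min(0.622, 0.757) = 0.622
(p ∧ r) ∧ q = min(0.622, 0.578) = 0.578
So the right-hand bound is (p ∧ r) ∧ q = 0.578.
The residuum of the Łukasiewicz t-norm gives the supremum: min(1, 1 − 0.422 + 0.578).
1 − 0.422 + 0.578 = 1.156, so t = min(1, 1.156) = 1.000.
Check: 0.422 ⊗ 1.000 = max(0, 0.422) = 0.422 ≤ 0.578.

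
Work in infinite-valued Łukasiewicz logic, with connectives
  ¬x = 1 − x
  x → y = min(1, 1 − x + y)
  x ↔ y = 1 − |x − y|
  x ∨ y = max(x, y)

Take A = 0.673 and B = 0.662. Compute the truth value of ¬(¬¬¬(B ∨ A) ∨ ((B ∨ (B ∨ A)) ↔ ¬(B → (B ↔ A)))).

B ∨ A = max(0.662, 0.673) = 0.673
¬(B ∨ A) = 1 − 0.673 = 0.327
¬¬(B ∨ A) = 1 − 0.327 = 0.673
¬¬¬(B ∨ A) = 1 − 0.673 = 0.327
B ∨ (B ∨ A) = max(0.662, 0.673) = 0.673
B ↔ A = 1 − |0.662 − 0.673| = 1 − 0.011 = 0.989
B → (B ↔ A) = min(1, 1 − 0.662 + 0.989) = min(1, 1.327) = 1.000
¬(B → (B ↔ A)) = 1 − 1.000 = 0.000
(B ∨ (B ∨ A)) ↔ ¬(B → (B ↔ A)) = 1 − |0.673 − 0.000| = 1 − 0.673 = 0.327
¬¬¬(B ∨ A) ∨ ((B ∨ (B ∨ A)) ↔ ¬(B → (B ↔ A))) = max(0.327, 0.327) = 0.327
¬(¬¬¬(B ∨ A) ∨ ((B ∨ (B ∨ A)) ↔ ¬(B → (B ↔ A)))) = 1 − 0.327 = 0.673

0.673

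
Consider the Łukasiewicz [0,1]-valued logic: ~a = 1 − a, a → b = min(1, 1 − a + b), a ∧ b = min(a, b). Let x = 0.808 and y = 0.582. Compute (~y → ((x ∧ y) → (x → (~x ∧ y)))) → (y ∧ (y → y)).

~y = 1 − 0.582 = 0.418
x ∧ y = min(0.808, 0.582) = 0.582
~x = 1 − 0.808 = 0.192
~x ∧ y = min(0.192, 0.582) = 0.192
x → (~x ∧ y) = min(1, 1 − 0.808 + 0.192) = min(1, 0.384) = 0.384
(x ∧ y) → (x → (~x ∧ y)) = min(1, 1 − 0.582 + 0.384) = min(1, 0.802) = 0.802
~y → ((x ∧ y) → (x → (~x ∧ y))) = min(1, 1 − 0.418 + 0.802) = min(1, 1.384) = 1.000
y → y = min(1, 1 − 0.582 + 0.582) = min(1, 1.000) = 1.000
y ∧ (y → y) = min(0.582, 1.000) = 0.582
(~y → ((x ∧ y) → (x → (~x ∧ y)))) → (y ∧ (y → y)) = min(1, 1 − 1.000 + 0.582) = min(1, 0.582) = 0.582

0.582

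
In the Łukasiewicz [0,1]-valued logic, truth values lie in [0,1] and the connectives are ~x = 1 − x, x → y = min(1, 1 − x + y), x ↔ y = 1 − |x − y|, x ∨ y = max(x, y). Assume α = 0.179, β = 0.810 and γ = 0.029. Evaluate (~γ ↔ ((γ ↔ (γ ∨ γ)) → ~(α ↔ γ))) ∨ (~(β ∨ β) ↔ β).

~γ = 1 − 0.029 = 0.971
γ ∨ γ = max(0.029, 0.029) = 0.029
γ ↔ (γ ∨ γ) = 1 − |0.029 − 0.029| = 1 − 0.000 = 1.000
α ↔ γ = 1 − |0.179 − 0.029| = 1 − 0.150 = 0.850
~(α ↔ γ) = 1 − 0.850 = 0.150
(γ ↔ (γ ∨ γ)) → ~(α ↔ γ) = min(1, 1 − 1.000 + 0.150) = min(1, 0.150) = 0.150
~γ ↔ ((γ ↔ (γ ∨ γ)) → ~(α ↔ γ)) = 1 − |0.971 − 0.150| = 1 − 0.821 = 0.179
β ∨ β = max(0.810, 0.810) = 0.810
~(β ∨ β) = 1 − 0.810 = 0.190
~(β ∨ β) ↔ β = 1 − |0.190 − 0.810| = 1 − 0.620 = 0.380
(~γ ↔ ((γ ↔ (γ ∨ γ)) → ~(α ↔ γ))) ∨ (~(β ∨ β) ↔ β) = max(0.179, 0.380) = 0.380

0.380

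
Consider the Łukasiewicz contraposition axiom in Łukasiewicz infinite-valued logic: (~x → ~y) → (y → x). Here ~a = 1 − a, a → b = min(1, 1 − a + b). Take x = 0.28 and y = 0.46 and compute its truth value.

~x = 1 − 0.28 = 0.72
~y = 1 − 0.46 = 0.54
~x → ~y = min(1, 1 − 0.72 + 0.54) = min(1, 0.82) = 0.82
y → x = min(1, 1 − 0.46 + 0.28) = min(1, 0.82) = 0.82
(~x → ~y) → (y → x) = min(1, 1 − 0.82 + 0.82) = min(1, 1.00) = 1.00
(As expected: an axiom of Ł∞, always 1.)

1.00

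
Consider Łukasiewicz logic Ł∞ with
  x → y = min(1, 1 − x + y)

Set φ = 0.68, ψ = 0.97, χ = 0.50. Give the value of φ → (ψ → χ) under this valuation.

ψ → χ = min(1, 1 − 0.97 + 0.50) = min(1, 0.53) = 0.53
φ → (ψ → χ) = min(1, 1 − 0.68 + 0.53) = min(1, 0.85) = 0.85

0.85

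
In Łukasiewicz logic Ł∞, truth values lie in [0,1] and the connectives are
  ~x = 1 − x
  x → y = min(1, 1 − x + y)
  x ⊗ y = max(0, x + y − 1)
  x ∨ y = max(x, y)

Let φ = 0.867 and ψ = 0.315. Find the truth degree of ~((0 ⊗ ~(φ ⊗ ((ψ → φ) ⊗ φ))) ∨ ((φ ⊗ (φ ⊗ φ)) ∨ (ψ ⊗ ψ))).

0.399

ψ → φ = min(1, 1 − 0.315 + 0.867) = min(1, 1.552) = 1.000
(ψ → φ) ⊗ φ = max(0, 1.000 + 0.867 − 1) = max(0, 0.867) = 0.867
φ ⊗ ((ψ → φ) ⊗ φ) = max(0, 0.867 + 0.867 − 1) = max(0, 0.734) = 0.734
~(φ ⊗ ((ψ → φ) ⊗ φ)) = 1 − 0.734 = 0.266
0 ⊗ ~(φ ⊗ ((ψ → φ) ⊗ φ)) = max(0, 0.000 + 0.266 − 1) = max(0, -0.734) = 0.000
φ ⊗ φ = max(0, 0.867 + 0.867 − 1) = max(0, 0.734) = 0.734
φ ⊗ (φ ⊗ φ) = max(0, 0.867 + 0.734 − 1) = max(0, 0.601) = 0.601
ψ ⊗ ψ = max(0, 0.315 + 0.315 − 1) = max(0, -0.370) = 0.000
(φ ⊗ (φ ⊗ φ)) ∨ (ψ ⊗ ψ) = max(0.601, 0.000) = 0.601
(0 ⊗ ~(φ ⊗ ((ψ → φ) ⊗ φ))) ∨ ((φ ⊗ (φ ⊗ φ)) ∨ (ψ ⊗ ψ)) = max(0.000, 0.601) = 0.601
~((0 ⊗ ~(φ ⊗ ((ψ → φ) ⊗ φ))) ∨ ((φ ⊗ (φ ⊗ φ)) ∨ (ψ ⊗ ψ))) = 1 − 0.601 = 0.399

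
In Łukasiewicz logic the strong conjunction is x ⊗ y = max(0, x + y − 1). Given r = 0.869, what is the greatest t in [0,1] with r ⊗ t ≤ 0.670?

The residuum of the Łukasiewicz t-norm gives the supremum: min(1, 1 − 0.869 + 0.670).
1 − 0.869 + 0.670 = 0.801, so t = min(1, 0.801) = 0.801.
Check: 0.869 ⊗ 0.801 = max(0, 0.670) = 0.670 ≤ 0.670.

0.801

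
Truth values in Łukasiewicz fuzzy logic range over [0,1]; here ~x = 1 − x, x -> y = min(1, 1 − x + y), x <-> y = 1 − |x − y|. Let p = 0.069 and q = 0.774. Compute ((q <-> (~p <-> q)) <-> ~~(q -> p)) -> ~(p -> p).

~p = 1 − 0.069 = 0.931
~p <-> q = 1 − |0.931 − 0.774| = 1 − 0.157 = 0.843
q <-> (~p <-> q) = 1 − |0.774 − 0.843| = 1 − 0.069 = 0.931
q -> p = min(1, 1 − 0.774 + 0.069) = min(1, 0.295) = 0.295
~(q -> p) = 1 − 0.295 = 0.705
~~(q -> p) = 1 − 0.705 = 0.295
(q <-> (~p <-> q)) <-> ~~(q -> p) = 1 − |0.931 − 0.295| = 1 − 0.636 = 0.364
p -> p = min(1, 1 − 0.069 + 0.069) = min(1, 1.000) = 1.000
~(p -> p) = 1 − 1.000 = 0.000
((q <-> (~p <-> q)) <-> ~~(q -> p)) -> ~(p -> p) = min(1, 1 − 0.364 + 0.000) = min(1, 0.636) = 0.636

0.636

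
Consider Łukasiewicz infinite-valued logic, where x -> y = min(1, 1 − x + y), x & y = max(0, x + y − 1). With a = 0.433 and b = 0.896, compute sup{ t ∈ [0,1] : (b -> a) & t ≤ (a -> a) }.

1.000

b -> a = min(1, 1 − 0.896 + 0.433) = min(1, 0.537) = 0.537
So the left factor is b -> a = 0.537.
a -> a = min(1, 1 − 0.433 + 0.433) = min(1, 1.000) = 1.000
So the right-hand bound is a -> a = 1.000.
The residuum of the Łukasiewicz t-norm gives the supremum: min(1, 1 − 0.537 + 1.000).
1 − 0.537 + 1.000 = 1.463, so t = min(1, 1.463) = 1.000.
Check: 0.537 & 1.000 = max(0, 0.537) = 0.537 ≤ 1.000.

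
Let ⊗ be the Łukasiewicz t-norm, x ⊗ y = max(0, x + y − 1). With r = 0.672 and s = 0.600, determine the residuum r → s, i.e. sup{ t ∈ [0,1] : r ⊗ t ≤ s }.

0.928

The residuum of the Łukasiewicz t-norm gives the supremum: min(1, 1 − 0.672 + 0.600).
1 − 0.672 + 0.600 = 0.928, so t = min(1, 0.928) = 0.928.
Check: 0.672 ⊗ 0.928 = max(0, 0.600) = 0.600 ≤ 0.600.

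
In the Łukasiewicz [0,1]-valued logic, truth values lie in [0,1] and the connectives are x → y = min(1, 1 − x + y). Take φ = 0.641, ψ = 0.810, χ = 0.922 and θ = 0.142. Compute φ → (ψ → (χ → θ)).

0.769

χ → θ = min(1, 1 − 0.922 + 0.142) = min(1, 0.220) = 0.220
ψ → (χ → θ) = min(1, 1 − 0.810 + 0.220) = min(1, 0.410) = 0.410
φ → (ψ → (χ → θ)) = min(1, 1 − 0.641 + 0.410) = min(1, 0.769) = 0.769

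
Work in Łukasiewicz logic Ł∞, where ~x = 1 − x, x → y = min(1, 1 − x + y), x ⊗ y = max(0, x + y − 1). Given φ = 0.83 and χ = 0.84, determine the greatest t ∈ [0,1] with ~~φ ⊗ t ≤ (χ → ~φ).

~φ = 1 − 0.83 = 0.17
~~φ = 1 − 0.17 = 0.83
So the left factor is ~~φ = 0.83.
χ → ~φ = min(1, 1 − 0.84 + 0.17) = min(1, 0.33) = 0.33
So the right-hand bound is χ → ~φ = 0.33.
The residuum of the Łukasiewicz t-norm gives the supremum: min(1, 1 − 0.83 + 0.33).
1 − 0.83 + 0.33 = 0.50, so t = min(1, 0.50) = 0.50.
Check: 0.83 ⊗ 0.50 = max(0, 0.33) = 0.33 ≤ 0.33.

0.50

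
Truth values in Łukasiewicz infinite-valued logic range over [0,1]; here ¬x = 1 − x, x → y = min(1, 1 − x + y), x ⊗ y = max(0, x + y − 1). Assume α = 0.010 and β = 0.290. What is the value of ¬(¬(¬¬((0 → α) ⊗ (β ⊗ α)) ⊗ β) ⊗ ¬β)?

0.290

0 → α = min(1, 1 − 0.000 + 0.010) = min(1, 1.010) = 1.000
β ⊗ α = max(0, 0.290 + 0.010 − 1) = max(0, -0.700) = 0.000
(0 → α) ⊗ (β ⊗ α) = max(0, 1.000 + 0.000 − 1) = max(0, 0.000) = 0.000
¬((0 → α) ⊗ (β ⊗ α)) = 1 − 0.000 = 1.000
¬¬((0 → α) ⊗ (β ⊗ α)) = 1 − 1.000 = 0.000
¬¬((0 → α) ⊗ (β ⊗ α)) ⊗ β = max(0, 0.000 + 0.290 − 1) = max(0, -0.710) = 0.000
¬(¬¬((0 → α) ⊗ (β ⊗ α)) ⊗ β) = 1 − 0.000 = 1.000
¬β = 1 − 0.290 = 0.710
¬(¬¬((0 → α) ⊗ (β ⊗ α)) ⊗ β) ⊗ ¬β = max(0, 1.000 + 0.710 − 1) = max(0, 0.710) = 0.710
¬(¬(¬¬((0 → α) ⊗ (β ⊗ α)) ⊗ β) ⊗ ¬β) = 1 − 0.710 = 0.290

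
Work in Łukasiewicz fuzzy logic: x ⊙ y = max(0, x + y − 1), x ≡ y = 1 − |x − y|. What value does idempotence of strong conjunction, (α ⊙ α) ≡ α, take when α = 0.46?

α ⊙ α = max(0, 0.46 + 0.46 − 1) = max(0, -0.08) = 0.00
(α ⊙ α) ≡ α = 1 − |0.00 − 0.46| = 1 − 0.46 = 0.54
(The value 0.54 < 1 shows this instance is not satisfied; fails in Ł∞ since a ⊗ a = max(0, 2a−1) ≠ a in general.)

0.54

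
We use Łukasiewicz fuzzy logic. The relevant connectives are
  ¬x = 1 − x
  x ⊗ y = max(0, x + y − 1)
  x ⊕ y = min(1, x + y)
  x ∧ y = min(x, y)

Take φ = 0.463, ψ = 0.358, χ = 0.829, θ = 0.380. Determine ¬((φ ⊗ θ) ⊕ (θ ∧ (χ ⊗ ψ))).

φ ⊗ θ = max(0, 0.463 + 0.380 − 1) = max(0, -0.157) = 0.000
χ ⊗ ψ = max(0, 0.829 + 0.358 − 1) = max(0, 0.187) = 0.187
θ ∧ (χ ⊗ ψ) = min(0.380, 0.187) = 0.187
(φ ⊗ θ) ⊕ (θ ∧ (χ ⊗ ψ)) = min(1, 0.000 + 0.187) = min(1, 0.187) = 0.187
¬((φ ⊗ θ) ⊕ (θ ∧ (χ ⊗ ψ))) = 1 − 0.187 = 0.813

0.813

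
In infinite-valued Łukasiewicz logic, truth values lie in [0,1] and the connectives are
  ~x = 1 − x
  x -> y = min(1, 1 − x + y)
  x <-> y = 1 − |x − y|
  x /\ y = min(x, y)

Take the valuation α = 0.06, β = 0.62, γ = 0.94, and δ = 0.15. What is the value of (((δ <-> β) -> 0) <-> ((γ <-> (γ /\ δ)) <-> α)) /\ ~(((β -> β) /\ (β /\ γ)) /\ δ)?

δ <-> β = 1 − |0.15 − 0.62| = 1 − 0.47 = 0.53
(δ <-> β) -> 0 = min(1, 1 − 0.53 + 0.00) = min(1, 0.47) = 0.47
γ /\ δ = min(0.94, 0.15) = 0.15
γ <-> (γ /\ δ) = 1 − |0.94 − 0.15| = 1 − 0.79 = 0.21
(γ <-> (γ /\ δ)) <-> α = 1 − |0.21 − 0.06| = 1 − 0.15 = 0.85
((δ <-> β) -> 0) <-> ((γ <-> (γ /\ δ)) <-> α) = 1 − |0.47 − 0.85| = 1 − 0.38 = 0.62
β -> β = min(1, 1 − 0.62 + 0.62) = min(1, 1.00) = 1.00
β /\ γ = min(0.62, 0.94) = 0.62
(β -> β) /\ (β /\ γ) = min(1.00, 0.62) = 0.62
((β -> β) /\ (β /\ γ)) /\ δ = min(0.62, 0.15) = 0.15
~(((β -> β) /\ (β /\ γ)) /\ δ) = 1 − 0.15 = 0.85
(((δ <-> β) -> 0) <-> ((γ <-> (γ /\ δ)) <-> α)) /\ ~(((β -> β) /\ (β /\ γ)) /\ δ) = min(0.62, 0.85) = 0.62

0.62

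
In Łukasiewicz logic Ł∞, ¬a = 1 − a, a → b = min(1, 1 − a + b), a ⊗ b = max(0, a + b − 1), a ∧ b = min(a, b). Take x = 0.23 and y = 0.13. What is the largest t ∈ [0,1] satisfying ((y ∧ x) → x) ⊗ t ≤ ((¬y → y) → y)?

y ∧ x = min(0.13, 0.23) = 0.13
(y ∧ x) → x = min(1, 1 − 0.13 + 0.23) = min(1, 1.10) = 1.00
So the left factor is (y ∧ x) → x = 1.00.
¬y = 1 − 0.13 = 0.87
¬y → y = min(1, 1 − 0.87 + 0.13) = min(1, 0.26) = 0.26
(¬y → y) → y = min(1, 1 − 0.26 + 0.13) = min(1, 0.87) = 0.87
So the right-hand bound is (¬y → y) → y = 0.87.
The residuum of the Łukasiewicz t-norm gives the supremum: min(1, 1 − 1.00 + 0.87).
1 − 1.00 + 0.87 = 0.87, so t = min(1, 0.87) = 0.87.
Check: 1.00 ⊗ 0.87 = max(0, 0.87) = 0.87 ≤ 0.87.

0.87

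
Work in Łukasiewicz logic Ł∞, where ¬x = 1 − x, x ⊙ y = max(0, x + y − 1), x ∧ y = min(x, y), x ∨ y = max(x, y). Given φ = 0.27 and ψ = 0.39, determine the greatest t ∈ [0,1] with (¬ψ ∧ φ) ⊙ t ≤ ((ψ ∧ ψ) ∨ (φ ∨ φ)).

1.00

¬ψ = 1 − 0.39 = 0.61
¬ψ ∧ φ = min(0.61, 0.27) = 0.27
So the left factor is ¬ψ ∧ φ = 0.27.
ψ ∧ ψ = min(0.39, 0.39) = 0.39
φ ∨ φ = max(0.27, 0.27) = 0.27
(ψ ∧ ψ) ∨ (φ ∨ φ) = max(0.39, 0.27) = 0.39
So the right-hand bound is (ψ ∧ ψ) ∨ (φ ∨ φ) = 0.39.
The residuum of the Łukasiewicz t-norm gives the supremum: min(1, 1 − 0.27 + 0.39).
1 − 0.27 + 0.39 = 1.12, so t = min(1, 1.12) = 1.00.
Check: 0.27 ⊙ 1.00 = max(0, 0.27) = 0.27 ≤ 0.39.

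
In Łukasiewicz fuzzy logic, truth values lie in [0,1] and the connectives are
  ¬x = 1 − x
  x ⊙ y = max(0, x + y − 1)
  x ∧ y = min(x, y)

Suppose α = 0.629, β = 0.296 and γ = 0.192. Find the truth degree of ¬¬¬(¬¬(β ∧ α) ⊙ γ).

1.000

β ∧ α = min(0.296, 0.629) = 0.296
¬(β ∧ α) = 1 − 0.296 = 0.704
¬¬(β ∧ α) = 1 − 0.704 = 0.296
¬¬(β ∧ α) ⊙ γ = max(0, 0.296 + 0.192 − 1) = max(0, -0.512) = 0.000
¬(¬¬(β ∧ α) ⊙ γ) = 1 − 0.000 = 1.000
¬¬(¬¬(β ∧ α) ⊙ γ) = 1 − 1.000 = 0.000
¬¬¬(¬¬(β ∧ α) ⊙ γ) = 1 − 0.000 = 1.000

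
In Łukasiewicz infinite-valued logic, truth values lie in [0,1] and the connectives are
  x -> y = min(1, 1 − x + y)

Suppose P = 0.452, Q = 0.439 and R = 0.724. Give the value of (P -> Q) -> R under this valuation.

P -> Q = min(1, 1 − 0.452 + 0.439) = min(1, 0.987) = 0.987
(P -> Q) -> R = min(1, 1 − 0.987 + 0.724) = min(1, 0.737) = 0.737

0.737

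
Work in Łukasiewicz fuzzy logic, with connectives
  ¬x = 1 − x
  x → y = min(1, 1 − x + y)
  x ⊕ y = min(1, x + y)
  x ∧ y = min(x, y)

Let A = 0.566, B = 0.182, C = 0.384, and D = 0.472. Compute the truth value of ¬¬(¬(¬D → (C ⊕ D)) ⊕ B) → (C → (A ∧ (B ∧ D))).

1.000

¬D = 1 − 0.472 = 0.528
C ⊕ D = min(1, 0.384 + 0.472) = min(1, 0.856) = 0.856
¬D → (C ⊕ D) = min(1, 1 − 0.528 + 0.856) = min(1, 1.328) = 1.000
¬(¬D → (C ⊕ D)) = 1 − 1.000 = 0.000
¬(¬D → (C ⊕ D)) ⊕ B = min(1, 0.000 + 0.182) = min(1, 0.182) = 0.182
¬(¬(¬D → (C ⊕ D)) ⊕ B) = 1 − 0.182 = 0.818
¬¬(¬(¬D → (C ⊕ D)) ⊕ B) = 1 − 0.818 = 0.182
B ∧ D = min(0.182, 0.472) = 0.182
A ∧ (B ∧ D) = min(0.566, 0.182) = 0.182
C → (A ∧ (B ∧ D)) = min(1, 1 − 0.384 + 0.182) = min(1, 0.798) = 0.798
¬¬(¬(¬D → (C ⊕ D)) ⊕ B) → (C → (A ∧ (B ∧ D))) = min(1, 1 − 0.182 + 0.798) = min(1, 1.616) = 1.000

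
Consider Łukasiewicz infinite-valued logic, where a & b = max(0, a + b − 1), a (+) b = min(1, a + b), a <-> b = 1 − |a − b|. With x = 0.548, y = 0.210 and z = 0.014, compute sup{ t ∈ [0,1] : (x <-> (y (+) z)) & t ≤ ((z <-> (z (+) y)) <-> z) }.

0.548

y (+) z = min(1, 0.210 + 0.014) = min(1, 0.224) = 0.224
x <-> (y (+) z) = 1 − |0.548 − 0.224| = 1 − 0.324 = 0.676
So the left factor is x <-> (y (+) z) = 0.676.
z (+) y = min(1, 0.014 + 0.210) = min(1, 0.224) = 0.224
z <-> (z (+) y) = 1 − |0.014 − 0.224| = 1 − 0.210 = 0.790
(z <-> (z (+) y)) <-> z = 1 − |0.790 − 0.014| = 1 − 0.776 = 0.224
So the right-hand bound is (z <-> (z (+) y)) <-> z = 0.224.
The residuum of the Łukasiewicz t-norm gives the supremum: min(1, 1 − 0.676 + 0.224).
1 − 0.676 + 0.224 = 0.548, so t = min(1, 0.548) = 0.548.
Check: 0.676 & 0.548 = max(0, 0.224) = 0.224 ≤ 0.224.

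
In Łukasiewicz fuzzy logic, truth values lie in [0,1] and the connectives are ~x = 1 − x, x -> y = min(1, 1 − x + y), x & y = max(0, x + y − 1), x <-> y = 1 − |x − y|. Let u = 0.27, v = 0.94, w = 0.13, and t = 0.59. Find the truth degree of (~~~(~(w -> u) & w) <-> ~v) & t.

0.00

w -> u = min(1, 1 − 0.13 + 0.27) = min(1, 1.14) = 1.00
~(w -> u) = 1 − 1.00 = 0.00
~(w -> u) & w = max(0, 0.00 + 0.13 − 1) = max(0, -0.87) = 0.00
~(~(w -> u) & w) = 1 − 0.00 = 1.00
~~(~(w -> u) & w) = 1 − 1.00 = 0.00
~~~(~(w -> u) & w) = 1 − 0.00 = 1.00
~v = 1 − 0.94 = 0.06
~~~(~(w -> u) & w) <-> ~v = 1 − |1.00 − 0.06| = 1 − 0.94 = 0.06
(~~~(~(w -> u) & w) <-> ~v) & t = max(0, 0.06 + 0.59 − 1) = max(0, -0.35) = 0.00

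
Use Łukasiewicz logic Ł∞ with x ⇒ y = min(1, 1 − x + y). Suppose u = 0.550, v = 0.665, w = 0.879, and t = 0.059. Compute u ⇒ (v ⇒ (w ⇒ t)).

0.965

w ⇒ t = min(1, 1 − 0.879 + 0.059) = min(1, 0.180) = 0.180
v ⇒ (w ⇒ t) = min(1, 1 − 0.665 + 0.180) = min(1, 0.515) = 0.515
u ⇒ (v ⇒ (w ⇒ t)) = min(1, 1 − 0.550 + 0.515) = min(1, 0.965) = 0.965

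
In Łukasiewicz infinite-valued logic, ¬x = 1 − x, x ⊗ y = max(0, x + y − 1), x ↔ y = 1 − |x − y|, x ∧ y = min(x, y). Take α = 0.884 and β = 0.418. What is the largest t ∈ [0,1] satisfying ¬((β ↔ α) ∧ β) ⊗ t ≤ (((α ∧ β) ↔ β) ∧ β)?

β ↔ α = 1 − |0.418 − 0.884| = 1 − 0.466 = 0.534
(β ↔ α) ∧ β = min(0.534, 0.418) = 0.418
¬((β ↔ α) ∧ β) = 1 − 0.418 = 0.582
So the left factor is ¬((β ↔ α) ∧ β) = 0.582.
α ∧ β = min(0.884, 0.418) = 0.418
(α ∧ β) ↔ β = 1 − |0.418 − 0.418| = 1 − 0.000 = 1.000
((α ∧ β) ↔ β) ∧ β = min(1.000, 0.418) = 0.418
So the right-hand bound is ((α ∧ β) ↔ β) ∧ β = 0.418.
The residuum of the Łukasiewicz t-norm gives the supremum: min(1, 1 − 0.582 + 0.418).
1 − 0.582 + 0.418 = 0.836, so t = min(1, 0.836) = 0.836.
Check: 0.582 ⊗ 0.836 = max(0, 0.418) = 0.418 ≤ 0.418.

0.836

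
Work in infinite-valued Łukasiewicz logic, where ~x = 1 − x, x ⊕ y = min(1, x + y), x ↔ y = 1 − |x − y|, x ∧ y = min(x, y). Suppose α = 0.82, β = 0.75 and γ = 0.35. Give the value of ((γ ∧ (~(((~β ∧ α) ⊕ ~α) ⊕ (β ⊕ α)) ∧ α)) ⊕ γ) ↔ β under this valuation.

0.60

~β = 1 − 0.75 = 0.25
~β ∧ α = min(0.25, 0.82) = 0.25
~α = 1 − 0.82 = 0.18
(~β ∧ α) ⊕ ~α = min(1, 0.25 + 0.18) = min(1, 0.43) = 0.43
β ⊕ α = min(1, 0.75 + 0.82) = min(1, 1.57) = 1.00
((~β ∧ α) ⊕ ~α) ⊕ (β ⊕ α) = min(1, 0.43 + 1.00) = min(1, 1.43) = 1.00
~(((~β ∧ α) ⊕ ~α) ⊕ (β ⊕ α)) = 1 − 1.00 = 0.00
~(((~β ∧ α) ⊕ ~α) ⊕ (β ⊕ α)) ∧ α = min(0.00, 0.82) = 0.00
γ ∧ (~(((~β ∧ α) ⊕ ~α) ⊕ (β ⊕ α)) ∧ α) = min(0.35, 0.00) = 0.00
(γ ∧ (~(((~β ∧ α) ⊕ ~α) ⊕ (β ⊕ α)) ∧ α)) ⊕ γ = min(1, 0.00 + 0.35) = min(1, 0.35) = 0.35
((γ ∧ (~(((~β ∧ α) ⊕ ~α) ⊕ (β ⊕ α)) ∧ α)) ⊕ γ) ↔ β = 1 − |0.35 − 0.75| = 1 − 0.40 = 0.60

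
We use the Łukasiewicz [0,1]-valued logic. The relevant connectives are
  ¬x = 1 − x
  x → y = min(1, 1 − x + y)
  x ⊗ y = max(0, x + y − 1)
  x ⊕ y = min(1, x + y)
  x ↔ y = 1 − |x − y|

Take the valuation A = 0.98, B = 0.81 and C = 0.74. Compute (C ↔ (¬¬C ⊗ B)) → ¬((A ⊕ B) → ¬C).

¬C = 1 − 0.74 = 0.26
¬¬C = 1 − 0.26 = 0.74
¬¬C ⊗ B = max(0, 0.74 + 0.81 − 1) = max(0, 0.55) = 0.55
C ↔ (¬¬C ⊗ B) = 1 − |0.74 − 0.55| = 1 − 0.19 = 0.81
A ⊕ B = min(1, 0.98 + 0.81) = min(1, 1.79) = 1.00
(A ⊕ B) → ¬C = min(1, 1 − 1.00 + 0.26) = min(1, 0.26) = 0.26
¬((A ⊕ B) → ¬C) = 1 − 0.26 = 0.74
(C ↔ (¬¬C ⊗ B)) → ¬((A ⊕ B) → ¬C) = min(1, 1 − 0.81 + 0.74) = min(1, 0.93) = 0.93

0.93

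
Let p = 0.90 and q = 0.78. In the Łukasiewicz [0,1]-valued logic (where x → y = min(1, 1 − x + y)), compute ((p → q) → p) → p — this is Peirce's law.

0.90

p → q = min(1, 1 − 0.90 + 0.78) = min(1, 0.88) = 0.88
(p → q) → p = min(1, 1 − 0.88 + 0.90) = min(1, 1.02) = 1.00
((p → q) → p) → p = min(1, 1 − 1.00 + 0.90) = min(1, 0.90) = 0.90
(The value 0.90 < 1 shows this instance is not satisfied; not a Ł∞-tautology in general.)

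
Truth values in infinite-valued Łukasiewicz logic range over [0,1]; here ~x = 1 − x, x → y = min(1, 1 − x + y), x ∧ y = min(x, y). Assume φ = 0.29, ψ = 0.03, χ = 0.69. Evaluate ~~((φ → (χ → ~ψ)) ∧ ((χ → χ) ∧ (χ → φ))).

0.60

~ψ = 1 − 0.03 = 0.97
χ → ~ψ = min(1, 1 − 0.69 + 0.97) = min(1, 1.28) = 1.00
φ → (χ → ~ψ) = min(1, 1 − 0.29 + 1.00) = min(1, 1.71) = 1.00
χ → χ = min(1, 1 − 0.69 + 0.69) = min(1, 1.00) = 1.00
χ → φ = min(1, 1 − 0.69 + 0.29) = min(1, 0.60) = 0.60
(χ → χ) ∧ (χ → φ) = min(1.00, 0.60) = 0.60
(φ → (χ → ~ψ)) ∧ ((χ → χ) ∧ (χ → φ)) = min(1.00, 0.60) = 0.60
~((φ → (χ → ~ψ)) ∧ ((χ → χ) ∧ (χ → φ))) = 1 − 0.60 = 0.40
~~((φ → (χ → ~ψ)) ∧ ((χ → χ) ∧ (χ → φ))) = 1 − 0.40 = 0.60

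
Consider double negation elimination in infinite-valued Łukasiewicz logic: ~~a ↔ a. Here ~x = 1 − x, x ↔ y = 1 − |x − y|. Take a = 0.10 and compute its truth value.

1.00

~a = 1 − 0.10 = 0.90
~~a = 1 − 0.90 = 0.10
~~a ↔ a = 1 − |0.10 − 0.10| = 1 − 0.00 = 1.00
(As expected: always 1 in Ł∞ since negation is involutive.)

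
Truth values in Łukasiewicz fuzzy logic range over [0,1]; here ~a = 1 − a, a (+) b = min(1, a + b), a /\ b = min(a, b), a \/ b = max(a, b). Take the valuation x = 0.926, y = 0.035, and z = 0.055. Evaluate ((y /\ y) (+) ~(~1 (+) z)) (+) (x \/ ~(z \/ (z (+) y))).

1.000

y /\ y = min(0.035, 0.035) = 0.035
~1 = 1 − 1.000 = 0.000
~1 (+) z = min(1, 0.000 + 0.055) = min(1, 0.055) = 0.055
~(~1 (+) z) = 1 − 0.055 = 0.945
(y /\ y) (+) ~(~1 (+) z) = min(1, 0.035 + 0.945) = min(1, 0.980) = 0.980
z (+) y = min(1, 0.055 + 0.035) = min(1, 0.090) = 0.090
z \/ (z (+) y) = max(0.055, 0.090) = 0.090
~(z \/ (z (+) y)) = 1 − 0.090 = 0.910
x \/ ~(z \/ (z (+) y)) = max(0.926, 0.910) = 0.926
((y /\ y) (+) ~(~1 (+) z)) (+) (x \/ ~(z \/ (z (+) y))) = min(1, 0.980 + 0.926) = min(1, 1.906) = 1.000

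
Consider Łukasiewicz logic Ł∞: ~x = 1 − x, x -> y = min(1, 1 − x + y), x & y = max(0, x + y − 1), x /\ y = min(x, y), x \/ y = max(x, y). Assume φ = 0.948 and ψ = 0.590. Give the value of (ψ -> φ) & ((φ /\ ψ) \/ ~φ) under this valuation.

0.590

ψ -> φ = min(1, 1 − 0.590 + 0.948) = min(1, 1.358) = 1.000
φ /\ ψ = min(0.948, 0.590) = 0.590
~φ = 1 − 0.948 = 0.052
(φ /\ ψ) \/ ~φ = max(0.590, 0.052) = 0.590
(ψ -> φ) & ((φ /\ ψ) \/ ~φ) = max(0, 1.000 + 0.590 − 1) = max(0, 0.590) = 0.590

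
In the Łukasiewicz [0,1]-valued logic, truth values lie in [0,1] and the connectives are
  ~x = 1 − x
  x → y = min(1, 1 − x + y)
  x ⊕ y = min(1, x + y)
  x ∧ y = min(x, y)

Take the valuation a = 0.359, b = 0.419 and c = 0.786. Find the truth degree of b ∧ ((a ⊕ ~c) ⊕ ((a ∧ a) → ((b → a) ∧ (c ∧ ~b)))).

~c = 1 − 0.786 = 0.214
a ⊕ ~c = min(1, 0.359 + 0.214) = min(1, 0.573) = 0.573
a ∧ a = min(0.359, 0.359) = 0.359
b → a = min(1, 1 − 0.419 + 0.359) = min(1, 0.940) = 0.940
~b = 1 − 0.419 = 0.581
c ∧ ~b = min(0.786, 0.581) = 0.581
(b → a) ∧ (c ∧ ~b) = min(0.940, 0.581) = 0.581
(a ∧ a) → ((b → a) ∧ (c ∧ ~b)) = min(1, 1 − 0.359 + 0.581) = min(1, 1.222) = 1.000
(a ⊕ ~c) ⊕ ((a ∧ a) → ((b → a) ∧ (c ∧ ~b))) = min(1, 0.573 + 1.000) = min(1, 1.573) = 1.000
b ∧ ((a ⊕ ~c) ⊕ ((a ∧ a) → ((b → a) ∧ (c ∧ ~b)))) = min(0.419, 1.000) = 0.419

0.419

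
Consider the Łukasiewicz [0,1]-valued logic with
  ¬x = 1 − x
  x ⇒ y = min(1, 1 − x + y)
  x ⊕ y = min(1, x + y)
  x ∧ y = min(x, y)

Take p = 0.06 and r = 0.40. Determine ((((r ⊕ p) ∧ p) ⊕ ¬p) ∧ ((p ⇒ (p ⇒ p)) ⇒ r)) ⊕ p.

r ⊕ p = min(1, 0.40 + 0.06) = min(1, 0.46) = 0.46
(r ⊕ p) ∧ p = min(0.46, 0.06) = 0.06
¬p = 1 − 0.06 = 0.94
((r ⊕ p) ∧ p) ⊕ ¬p = min(1, 0.06 + 0.94) = min(1, 1.00) = 1.00
p ⇒ p = min(1, 1 − 0.06 + 0.06) = min(1, 1.00) = 1.00
p ⇒ (p ⇒ p) = min(1, 1 − 0.06 + 1.00) = min(1, 1.94) = 1.00
(p ⇒ (p ⇒ p)) ⇒ r = min(1, 1 − 1.00 + 0.40) = min(1, 0.40) = 0.40
(((r ⊕ p) ∧ p) ⊕ ¬p) ∧ ((p ⇒ (p ⇒ p)) ⇒ r) = min(1.00, 0.40) = 0.40
((((r ⊕ p) ∧ p) ⊕ ¬p) ∧ ((p ⇒ (p ⇒ p)) ⇒ r)) ⊕ p = min(1, 0.40 + 0.06) = min(1, 0.46) = 0.46

0.46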